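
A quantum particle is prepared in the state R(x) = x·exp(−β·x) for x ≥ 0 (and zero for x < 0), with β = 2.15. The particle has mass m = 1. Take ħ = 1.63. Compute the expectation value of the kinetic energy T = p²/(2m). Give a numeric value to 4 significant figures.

T = −(ħ²/2m) d²/dx², so ⟨T⟩ = −(ħ²/2m) ∫ R*·R'' dx / ∫|R|² dx; with m = 1.
Differentiate x·exp(−β·x) with the product rule; every integrand then reduces to terms xʲ·e^(−2βx) on [0, ∞), with ∫₀^∞ xʲ·e^(−2βx) dx = j!/(2β)^(j+1).
State is unnormalized: ∫|R|² dx = 0.025155, and ∫R*·(−ħ²/2m · R'') dx = 0.15447, so ⟨T⟩ = 0.15447 / 0.025155.
⟨T⟩ = 6.1408.

6.141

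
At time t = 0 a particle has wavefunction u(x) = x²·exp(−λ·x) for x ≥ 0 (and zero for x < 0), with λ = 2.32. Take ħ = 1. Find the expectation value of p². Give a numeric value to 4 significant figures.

1.794

p² u = −ħ² d²u/dx²; ⟨p²⟩ = −ħ² ∫ u*·u'' dx / ∫|u|² dx.
Differentiate x²·exp(−λ·x) with the product rule; every integrand then reduces to terms xʲ·e^(−2λx) on [0, ∞), with ∫₀^∞ xʲ·e^(−2λx) dx = j!/(2λ)^(j+1).
State is unnormalized: ∫|u|² dx = 0.011159, and ∫u*·(−ħ² u'') dx = 0.020021, so ⟨p²⟩ = 0.020021 / 0.011159.
⟨p²⟩ = 1.7941.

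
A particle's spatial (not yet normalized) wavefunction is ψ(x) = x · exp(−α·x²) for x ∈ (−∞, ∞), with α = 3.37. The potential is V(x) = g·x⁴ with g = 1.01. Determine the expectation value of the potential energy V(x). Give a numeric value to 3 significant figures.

0.0834

⟨V⟩ = ∫ V(x)·|ψ|² dx / ∫|ψ|² dx.
Expand each integrand as polynomial × e^(−2αx²) and use ∫x^(2j)·e^(−2αx²) dx = (2j−1)!!/(4α)^j · √(π/(2α)), odd powers → 0; here √(π/(2α)) = 0.68272.
State is unnormalized: ∫|ψ|² dx = 0.050647, and ∫ψ*·V(x)·ψ dx = 0.0042227, so ⟨V⟩ = 0.0042227 / 0.050647.
⟨V⟩ = 0.083374.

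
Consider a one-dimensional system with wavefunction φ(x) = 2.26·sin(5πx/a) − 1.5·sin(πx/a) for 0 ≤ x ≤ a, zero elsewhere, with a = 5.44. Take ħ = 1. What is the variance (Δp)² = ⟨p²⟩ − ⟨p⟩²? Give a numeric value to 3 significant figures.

5.89

Compute ⟨p⟩ and ⟨p²⟩ separately; (Δp)² = ⟨p²⟩ − ⟨p⟩².
d²/dx² sin(jπx/a) = −(jπ/a)²·sin(jπx/a); on 0 ≤ x ≤ a, ∫sin²(jπx/a) dx = a/2 and ∫sin(jπx/a)·sin(lπx/a) dx = 0 for j ≠ l, so only diagonal terms survive in ∫|φ|² and ∫φ·φ″; ∫φ·φ′ dx = [φ²/2] between the walls = 0.
Normalization: ∫|φ|² dx = 20.013.
⟨p⟩ = 0.0000 and ⟨p²⟩ = 5.8899.
(Δp)² = 5.8899 − (0.0000)² = 5.8899.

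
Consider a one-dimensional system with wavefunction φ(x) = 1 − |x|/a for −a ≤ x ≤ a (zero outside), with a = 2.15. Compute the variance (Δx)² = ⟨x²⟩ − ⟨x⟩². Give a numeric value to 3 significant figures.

Compute ⟨x⟩ and ⟨x²⟩ separately, then (Δx)² = ⟨x²⟩ − ⟨x⟩².
φ is even, so ∫ over [−a, a] = 2∫₀ᵃ with φ = 1 − x/a there: ∫₀ᵃ (1 − x/a)² dx = a/3, ∫₀ᵃ x²(1 − x/a)² dx = a³/30, ∫₀ᵃ x⁴(1 − x/a)² dx = a⁵/105.
Normalization: ∫|φ|² dx = 1.4333.
⟨x⟩ = 0.0000 and ⟨x²⟩ = 0.46225.
(Δx)² = 0.46225 − (0.0000)² = 0.46225.

0.462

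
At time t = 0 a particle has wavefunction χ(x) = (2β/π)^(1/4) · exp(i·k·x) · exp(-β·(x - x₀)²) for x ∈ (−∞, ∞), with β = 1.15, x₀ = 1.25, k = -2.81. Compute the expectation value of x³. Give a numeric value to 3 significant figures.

2.77

⟨x³⟩ = ∫ x³·|χ|² dx (integrals over the domain).
Gaussian moments (u = x − x₀): ∫u^(2j)·e^(−2βu²) du = (2j−1)!!/(4β)^j · √(π/(2β)), odd powers integrate to 0; here √(π/(2β)) = 1.1687.
⟨x³⟩ = 2.7683.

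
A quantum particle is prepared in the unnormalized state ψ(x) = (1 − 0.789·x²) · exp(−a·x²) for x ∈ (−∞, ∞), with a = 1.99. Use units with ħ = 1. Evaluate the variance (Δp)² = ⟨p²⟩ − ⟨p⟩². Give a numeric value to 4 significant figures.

3.033

Compute ⟨p⟩ and ⟨p²⟩ separately; (Δp)² = ⟨p²⟩ − ⟨p⟩².
Expand each integrand as polynomial × e^(−2ax²) and use ∫x^(2j)·e^(−2ax²) dx = (2j−1)!!/(4a)^j · √(π/(2a)), odd powers → 0; here √(π/(2a)) = 0.88845. Differentiate with the product rule, d/dx e^(−ax²) = −2ax·e^(−ax²).
Normalization: ∫|ψ|² dx = 0.73851.
⟨p⟩ = 0.0000 and ⟨p²⟩ = 3.0333.
(Δp)² = 3.0333 − (0.0000)² = 3.0333.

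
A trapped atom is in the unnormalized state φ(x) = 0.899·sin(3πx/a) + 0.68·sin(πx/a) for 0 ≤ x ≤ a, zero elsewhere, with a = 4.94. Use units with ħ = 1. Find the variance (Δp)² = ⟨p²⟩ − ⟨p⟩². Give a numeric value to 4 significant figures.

2.462

Compute ⟨p⟩ and ⟨p²⟩ separately; (Δp)² = ⟨p²⟩ − ⟨p⟩².
d²/dx² sin(jπx/a) = −(jπ/a)²·sin(jπx/a); on 0 ≤ x ≤ a, ∫sin²(jπx/a) dx = a/2 and ∫sin(jπx/a)·sin(lπx/a) dx = 0 for j ≠ l, so only diagonal terms survive in ∫|φ|² and ∫φ·φ″; ∫φ·φ′ dx = [φ²/2] between the walls = 0.
Normalization: ∫|φ|² dx = 3.1384.
⟨p⟩ = 0.0000 and ⟨p²⟩ = 2.4624.
(Δp)² = 2.4624 − (0.0000)² = 2.4624.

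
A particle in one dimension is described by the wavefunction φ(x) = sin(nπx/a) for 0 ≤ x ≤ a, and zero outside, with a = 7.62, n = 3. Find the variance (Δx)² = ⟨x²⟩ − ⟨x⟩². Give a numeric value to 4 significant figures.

Compute ⟨x⟩ and ⟨x²⟩ separately, then (Δx)² = ⟨x²⟩ − ⟨x⟩².
With sin²θ = (1 − cos2θ)/2 on 0 ≤ x ≤ a: ∫sin²(nπx/a) dx = a/2, ∫x·sin²(nπx/a) dx = a²/4, ∫x²·sin²(nπx/a) dx = a³·(1/6 − 1/(4n²π²)); higher powers xᵏ the same way, integrating xᵏ·cos(2nπx/a) by parts.
Normalization: ∫|φ|² dx = 3.8100.
⟨x⟩ = 3.8100 and ⟨x²⟩ = 19.028.
(Δx)² = 19.028 − (3.8100)² = 4.5119.

4.512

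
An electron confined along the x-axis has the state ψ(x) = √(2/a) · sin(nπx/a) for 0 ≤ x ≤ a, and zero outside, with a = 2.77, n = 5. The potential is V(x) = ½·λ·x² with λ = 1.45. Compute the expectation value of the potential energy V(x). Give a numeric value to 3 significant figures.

1.84

⟨V⟩ = ∫ V(x)·|ψ|² dx.
With sin²θ = (1 − cos2θ)/2 on 0 ≤ x ≤ a: ∫sin²(nπx/a) dx = a/2, ∫x·sin²(nπx/a) dx = a²/4, ∫x²·sin²(nπx/a) dx = a³·(1/6 − 1/(4n²π²)); higher powers xᵏ the same way, integrating xᵏ·cos(2nπx/a) by parts.
⟨V⟩ = 1.8430.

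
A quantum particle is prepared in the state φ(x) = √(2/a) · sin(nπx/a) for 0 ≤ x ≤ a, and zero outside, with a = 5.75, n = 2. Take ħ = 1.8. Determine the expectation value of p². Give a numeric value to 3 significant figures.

3.87

p² φ = −ħ² d²φ/dx²; ⟨p²⟩ = −ħ² ∫ φ*·φ'' dx.
d/dx sin(nπx/a) = (nπ/a)·cos(nπx/a) and d²/dx² sin(nπx/a) = −(nπ/a)²·sin(nπx/a); on 0 ≤ x ≤ a, ∫sin²(nπx/a) dx = a/2 and ∫sin(nπx/a)·cos(nπx/a) dx = 0.
⟨p²⟩ = 3.8687.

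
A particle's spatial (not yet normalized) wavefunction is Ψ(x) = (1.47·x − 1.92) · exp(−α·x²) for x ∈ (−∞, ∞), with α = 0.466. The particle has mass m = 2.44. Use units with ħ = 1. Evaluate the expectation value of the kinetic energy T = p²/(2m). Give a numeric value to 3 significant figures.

0.141

T = −(ħ²/2m) d²/dx², so ⟨T⟩ = −(ħ²/2m) ∫ Ψ*·Ψ'' dx / ∫|Ψ|² dx; with m = 2.44.
Expand each integrand as polynomial × e^(−2αx²) and use ∫x^(2j)·e^(−2αx²) dx = (2j−1)!!/(4α)^j · √(π/(2α)), odd powers → 0; here √(π/(2α)) = 1.8360. Differentiate with the product rule, d/dx e^(−αx²) = −2αx·e^(−αx²).
State is unnormalized: ∫|Ψ|² dx = 8.8966, and ∫Ψ*·(−ħ²/2m · Ψ'') dx = 1.2560, so ⟨T⟩ = 1.2560 / 8.8966.
⟨T⟩ = 0.14118.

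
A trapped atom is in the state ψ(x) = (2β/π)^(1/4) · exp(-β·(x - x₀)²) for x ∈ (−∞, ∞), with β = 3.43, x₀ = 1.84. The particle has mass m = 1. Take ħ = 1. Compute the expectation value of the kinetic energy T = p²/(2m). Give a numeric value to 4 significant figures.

T = −(ħ²/2m) d²/dx², so ⟨T⟩ = −(ħ²/2m) ∫ ψ*·ψ'' dx; with m = 1.
Gaussian moments (u = x − x₀): ∫u^(2j)·e^(−2βu²) du = (2j−1)!!/(4β)^j · √(π/(2β)), odd powers integrate to 0; here √(π/(2β)) = 0.67673. Derivatives: d/dx e^(−βu²) = −2βu·e^(−βu²), d²/dx² e^(−βu²) = (4β²u² − 2β)·e^(−βu²).
⟨T⟩ = 1.7150.

1.715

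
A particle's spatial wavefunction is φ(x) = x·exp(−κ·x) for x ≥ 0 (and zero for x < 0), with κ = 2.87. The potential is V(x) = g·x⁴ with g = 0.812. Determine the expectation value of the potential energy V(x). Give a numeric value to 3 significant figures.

⟨V⟩ = ∫ V(x)·|φ|² dx / ∫|φ|² dx.
Every integrand reduces to terms xʲ·e^(−2κx) on [0, ∞); use ∫₀^∞ xʲ·e^(−2κx) dx = j!/(2κ)^(j+1).
State is unnormalized: ∫|φ|² dx = 0.010575, and ∫φ*·V(x)·φ dx = 0.0028478, so ⟨V⟩ = 0.0028478 / 0.010575.
⟨V⟩ = 0.26928.

0.269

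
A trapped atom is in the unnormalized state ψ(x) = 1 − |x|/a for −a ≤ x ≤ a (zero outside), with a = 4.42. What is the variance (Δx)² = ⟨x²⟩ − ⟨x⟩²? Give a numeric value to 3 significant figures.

Compute ⟨x⟩ and ⟨x²⟩ separately, then (Δx)² = ⟨x²⟩ − ⟨x⟩².
ψ is even, so ∫ over [−a, a] = 2∫₀ᵃ with ψ = 1 − x/a there: ∫₀ᵃ (1 − x/a)² dx = a/3, ∫₀ᵃ x²(1 − x/a)² dx = a³/30, ∫₀ᵃ x⁴(1 − x/a)² dx = a⁵/105.
Normalization: ∫|ψ|² dx = 2.9467.
⟨x⟩ = 0.0000 and ⟨x²⟩ = 1.9536.
(Δx)² = 1.9536 − (0.0000)² = 1.9536.

1.95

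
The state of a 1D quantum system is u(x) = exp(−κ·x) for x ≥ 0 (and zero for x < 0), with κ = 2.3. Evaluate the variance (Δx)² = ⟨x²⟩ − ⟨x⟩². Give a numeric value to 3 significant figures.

Compute ⟨x⟩ and ⟨x²⟩ separately, then (Δx)² = ⟨x²⟩ − ⟨x⟩².
Every integrand reduces to terms xʲ·e^(−2κx) on [0, ∞); use ∫₀^∞ xʲ·e^(−2κx) dx = j!/(2κ)^(j+1).
Normalization: ∫|u|² dx = 0.21739.
⟨x⟩ = 0.21739 and ⟨x²⟩ = 0.094518.
(Δx)² = 0.094518 − (0.21739)² = 0.047259.

0.0473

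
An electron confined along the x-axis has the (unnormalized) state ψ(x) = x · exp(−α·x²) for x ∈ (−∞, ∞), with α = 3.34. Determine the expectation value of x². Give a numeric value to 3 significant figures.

⟨x²⟩ = ∫ x²·|ψ|² dx / ∫|ψ|² dx (integrals over the domain).
Expand each integrand as polynomial × e^(−2αx²) and use ∫x^(2j)·e^(−2αx²) dx = (2j−1)!!/(4α)^j · √(π/(2α)), odd powers → 0; here √(π/(2α)) = 0.68578.
State is unnormalized: ∫|ψ|² dx = 0.051331, and ∫ψ*·x²·ψ dx = 0.011526, so ⟨x²⟩ = 0.011526 / 0.051331.
⟨x²⟩ = 0.22455.

0.225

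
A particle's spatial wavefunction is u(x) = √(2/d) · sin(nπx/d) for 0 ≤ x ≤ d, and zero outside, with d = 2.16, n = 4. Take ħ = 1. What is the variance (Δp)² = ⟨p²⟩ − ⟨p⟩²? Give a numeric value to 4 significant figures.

33.85

Compute ⟨p⟩ and ⟨p²⟩ separately; (Δp)² = ⟨p²⟩ − ⟨p⟩².
d/dx sin(nπx/d) = (nπ/d)·cos(nπx/d) and d²/dx² sin(nπx/d) = −(nπ/d)²·sin(nπx/d); on 0 ≤ x ≤ d, ∫sin²(nπx/d) dx = d/2 and ∫sin(nπx/d)·cos(nπx/d) dx = 0.
⟨p⟩ = 0.0000 and ⟨p²⟩ = 33.846.
(Δp)² = 33.846 − (0.0000)² = 33.846.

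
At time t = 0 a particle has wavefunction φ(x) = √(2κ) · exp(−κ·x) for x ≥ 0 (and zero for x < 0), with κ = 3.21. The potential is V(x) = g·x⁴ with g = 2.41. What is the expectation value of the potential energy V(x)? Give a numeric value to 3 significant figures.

⟨V⟩ = ∫ V(x)·|φ|² dx.
Every integrand reduces to terms xʲ·e^(−2κx) on [0, ∞); use ∫₀^∞ xʲ·e^(−2κx) dx = j!/(2κ)^(j+1).
⟨V⟩ = 0.034048.

0.0340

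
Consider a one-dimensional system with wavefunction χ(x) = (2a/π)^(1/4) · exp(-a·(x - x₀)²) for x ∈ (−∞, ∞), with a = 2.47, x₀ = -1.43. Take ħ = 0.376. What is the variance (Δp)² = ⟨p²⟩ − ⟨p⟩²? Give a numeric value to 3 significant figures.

Compute ⟨p⟩ and ⟨p²⟩ separately; (Δp)² = ⟨p²⟩ − ⟨p⟩².
Gaussian moments (u = x − x₀): ∫u^(2j)·e^(−2au²) du = (2j−1)!!/(4a)^j · √(π/(2a)), odd powers integrate to 0; here √(π/(2a)) = 0.79746. Derivatives: d/dx e^(−au²) = −2au·e^(−au²), d²/dx² e^(−au²) = (4a²u² − 2a)·e^(−au²).
⟨p⟩ = 0.0000 and ⟨p²⟩ = 0.34920.
(Δp)² = 0.34920 − (0.0000)² = 0.34920.

0.349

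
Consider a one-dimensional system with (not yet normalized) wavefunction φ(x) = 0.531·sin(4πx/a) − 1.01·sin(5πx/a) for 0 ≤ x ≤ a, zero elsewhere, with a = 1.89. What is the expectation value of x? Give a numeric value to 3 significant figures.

1.26

⟨x⟩ = ∫ x·|φ|² dx / ∫|φ|² dx (integrals over the domain).
On 0 ≤ x ≤ a (j ≠ l): ∫sin²(jπx/a) dx = a/2, ∫sin(jπx/a)·sin(lπx/a) dx = 0; diagonal moments ∫x·sin²(jπx/a) dx = a²/4, ∫x²·sin²(jπx/a) dx = a³·(1/6 − 1/(4j²π²)); cross terms ∫x·sin(jπx/a)·sin(lπx/a) dx = 0 for j + l even and −4jla²/(π²(j² − l²)²) for j + l odd, ∫x²·sin(jπx/a)·sin(lπx/a) dx = (−1)^(j+l)·4jla³/(π²(j² − l²)²); higher powers the same way via product-to-sum and parts.
State is unnormalized: ∫|φ|² dx = 1.2304, and ∫φ*·x·φ dx = 1.5462, so ⟨x⟩ = 1.5462 / 1.2304.
⟨x⟩ = 1.2566.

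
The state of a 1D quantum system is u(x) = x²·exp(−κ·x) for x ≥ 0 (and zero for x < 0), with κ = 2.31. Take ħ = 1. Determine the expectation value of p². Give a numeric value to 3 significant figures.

1.78

p² u = −ħ² d²u/dx²; ⟨p²⟩ = −ħ² ∫ u*·u'' dx / ∫|u|² dx.
Differentiate x²·exp(−κ·x) with the product rule; every integrand then reduces to terms xʲ·e^(−2κx) on [0, ∞), with ∫₀^∞ xʲ·e^(−2κx) dx = j!/(2κ)^(j+1).
State is unnormalized: ∫|u|² dx = 0.011403, and ∫u*·(−ħ² u'') dx = 0.020282, so ⟨p²⟩ = 0.020282 / 0.011403.
⟨p²⟩ = 1.7787.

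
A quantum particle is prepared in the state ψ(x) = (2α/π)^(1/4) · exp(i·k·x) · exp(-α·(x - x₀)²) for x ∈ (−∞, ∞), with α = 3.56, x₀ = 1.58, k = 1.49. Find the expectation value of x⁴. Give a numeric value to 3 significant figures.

7.30

⟨x⁴⟩ = ∫ x⁴·|ψ|² dx (integrals over the domain).
Gaussian moments (u = x − x₀): ∫u^(2j)·e^(−2αu²) du = (2j−1)!!/(4α)^j · √(π/(2α)), odd powers integrate to 0; here √(π/(2α)) = 0.66426.
⟨x⁴⟩ = 7.2987.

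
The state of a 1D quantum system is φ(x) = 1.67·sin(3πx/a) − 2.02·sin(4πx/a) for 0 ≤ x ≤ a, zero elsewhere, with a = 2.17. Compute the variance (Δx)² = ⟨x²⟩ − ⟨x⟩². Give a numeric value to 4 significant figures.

Compute ⟨x⟩ and ⟨x²⟩ separately, then (Δx)² = ⟨x²⟩ − ⟨x⟩².
On 0 ≤ x ≤ a (j ≠ l): ∫sin²(jπx/a) dx = a/2, ∫sin(jπx/a)·sin(lπx/a) dx = 0; diagonal moments ∫x·sin²(jπx/a) dx = a²/4, ∫x²·sin²(jπx/a) dx = a³·(1/6 − 1/(4j²π²)); cross terms ∫x·sin(jπx/a)·sin(lπx/a) dx = 0 for j + l even and −4jla²/(π²(j² − l²)²) for j + l odd, ∫x²·sin(jπx/a)·sin(lπx/a) dx = (−1)^(j+l)·4jla³/(π²(j² − l²)²); higher powers the same way via product-to-sum and parts.
Normalization: ∫|φ|² dx = 7.4532.
⟨x⟩ = 1.5081 and ⟨x²⟩ = 2.4681.
(Δx)² = 2.4681 − (1.5081)² = 0.19380.

0.1938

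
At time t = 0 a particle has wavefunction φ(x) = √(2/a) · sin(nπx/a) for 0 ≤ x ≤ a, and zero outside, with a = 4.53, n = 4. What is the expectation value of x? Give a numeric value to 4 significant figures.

2.265

⟨x⟩ = ∫ x·|φ|² dx (integrals over the domain).
With sin²θ = (1 − cos2θ)/2 on 0 ≤ x ≤ a: ∫sin²(nπx/a) dx = a/2, ∫x·sin²(nπx/a) dx = a²/4, ∫x²·sin²(nπx/a) dx = a³·(1/6 − 1/(4n²π²)); higher powers xᵏ the same way, integrating xᵏ·cos(2nπx/a) by parts.
⟨x⟩ = 2.2650.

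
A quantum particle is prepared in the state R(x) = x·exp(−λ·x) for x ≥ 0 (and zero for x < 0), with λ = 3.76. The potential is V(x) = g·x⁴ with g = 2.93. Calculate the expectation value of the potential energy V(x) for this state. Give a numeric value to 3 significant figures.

⟨V⟩ = ∫ V(x)·|R|² dx / ∫|R|² dx.
Every integrand reduces to terms xʲ·e^(−2λx) on [0, ∞); use ∫₀^∞ xʲ·e^(−2λx) dx = j!/(2λ)^(j+1).
State is unnormalized: ∫|R|² dx = 0.0047030, and ∫R*·V(x)·R dx = 0.0015512, so ⟨V⟩ = 0.0015512 / 0.0047030.
⟨V⟩ = 0.32984.

0.330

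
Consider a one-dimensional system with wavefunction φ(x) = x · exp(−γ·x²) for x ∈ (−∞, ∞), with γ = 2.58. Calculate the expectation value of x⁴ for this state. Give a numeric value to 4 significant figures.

0.1408

⟨x⁴⟩ = ∫ x⁴·|φ|² dx / ∫|φ|² dx (integrals over the domain).
Expand each integrand as polynomial × e^(−2γx²) and use ∫x^(2j)·e^(−2γx²) dx = (2j−1)!!/(4γ)^j · √(π/(2γ)), odd powers → 0; here √(π/(2γ)) = 0.78028.
State is unnormalized: ∫|φ|² dx = 0.075608, and ∫φ*·x⁴·φ dx = 0.010649, so ⟨x⁴⟩ = 0.010649 / 0.075608.
⟨x⁴⟩ = 0.14084.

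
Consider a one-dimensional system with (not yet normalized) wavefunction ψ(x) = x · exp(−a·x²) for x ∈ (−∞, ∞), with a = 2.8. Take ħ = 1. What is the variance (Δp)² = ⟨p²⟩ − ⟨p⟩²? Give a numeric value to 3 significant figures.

Compute ⟨p⟩ and ⟨p²⟩ separately; (Δp)² = ⟨p²⟩ − ⟨p⟩².
Expand each integrand as polynomial × e^(−2ax²) and use ∫x^(2j)·e^(−2ax²) dx = (2j−1)!!/(4a)^j · √(π/(2a)), odd powers → 0; here √(π/(2a)) = 0.74900. Differentiate with the product rule, d/dx e^(−ax²) = −2ax·e^(−ax²).
Normalization: ∫|ψ|² dx = 0.066875.
⟨p⟩ = 0.0000 and ⟨p²⟩ = 8.4000.
(Δp)² = 8.4000 − (0.0000)² = 8.4000.

8.40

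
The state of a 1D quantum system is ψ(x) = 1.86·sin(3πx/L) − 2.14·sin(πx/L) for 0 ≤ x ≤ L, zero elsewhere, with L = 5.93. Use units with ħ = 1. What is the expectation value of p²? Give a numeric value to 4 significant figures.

1.247

p² ψ = −ħ² d²ψ/dx²; ⟨p²⟩ = −ħ² ∫ ψ*·ψ'' dx / ∫|ψ|² dx.
d²/dx² sin(jπx/L) = −(jπ/L)²·sin(jπx/L); on 0 ≤ x ≤ L, ∫sin²(jπx/L) dx = L/2 and ∫sin(jπx/L)·sin(lπx/L) dx = 0 for j ≠ l, so only diagonal terms survive in ∫|ψ|² and ∫ψ·ψ″; ∫ψ·ψ′ dx = [ψ²/2] between the walls = 0.
State is unnormalized: ∫|ψ|² dx = 23.836, and ∫ψ*·(−ħ² ψ'') dx = 29.722, so ⟨p²⟩ = 29.722 / 23.836.
⟨p²⟩ = 1.2469.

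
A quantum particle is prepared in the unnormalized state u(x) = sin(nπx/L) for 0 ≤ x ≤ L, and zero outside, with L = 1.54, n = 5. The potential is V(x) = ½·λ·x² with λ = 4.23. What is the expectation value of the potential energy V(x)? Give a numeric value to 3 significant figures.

1.66

⟨V⟩ = ∫ V(x)·|u|² dx / ∫|u|² dx.
With sin²θ = (1 − cos2θ)/2 on 0 ≤ x ≤ L: ∫sin²(nπx/L) dx = L/2, ∫x·sin²(nπx/L) dx = L²/4, ∫x²·sin²(nπx/L) dx = L³·(1/6 − 1/(4n²π²)); higher powers xᵏ the same way, integrating xᵏ·cos(2nπx/L) by parts.
State is unnormalized: ∫|u|² dx = 0.77000, and ∫u*·V(x)·u dx = 1.2796, so ⟨V⟩ = 1.2796 / 0.77000.
⟨V⟩ = 1.6618.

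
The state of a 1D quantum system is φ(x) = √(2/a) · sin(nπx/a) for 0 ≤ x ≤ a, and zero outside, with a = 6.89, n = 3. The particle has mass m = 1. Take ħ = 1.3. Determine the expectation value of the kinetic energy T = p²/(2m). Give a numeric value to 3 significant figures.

T = −(ħ²/2m) d²/dx², so ⟨T⟩ = −(ħ²/2m) ∫ φ*·φ'' dx; with m = 1.
d/dx sin(nπx/a) = (nπ/a)·cos(nπx/a) and d²/dx² sin(nπx/a) = −(nπ/a)²·sin(nπx/a); on 0 ≤ x ≤ a, ∫sin²(nπx/a) dx = a/2 and ∫sin(nπx/a)·cos(nπx/a) dx = 0.
⟨T⟩ = 1.5811.

1.58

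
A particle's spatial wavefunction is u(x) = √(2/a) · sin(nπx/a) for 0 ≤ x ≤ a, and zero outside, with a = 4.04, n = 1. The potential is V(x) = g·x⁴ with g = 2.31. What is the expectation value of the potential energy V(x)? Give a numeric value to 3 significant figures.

70.2

⟨V⟩ = ∫ V(x)·|u|² dx.
With sin²θ = (1 − cos2θ)/2 on 0 ≤ x ≤ a: ∫sin²(nπx/a) dx = a/2, ∫x·sin²(nπx/a) dx = a²/4, ∫x²·sin²(nπx/a) dx = a³·(1/6 − 1/(4n²π²)); higher powers xᵏ the same way, integrating xᵏ·cos(2nπx/a) by parts.
⟨V⟩ = 70.200.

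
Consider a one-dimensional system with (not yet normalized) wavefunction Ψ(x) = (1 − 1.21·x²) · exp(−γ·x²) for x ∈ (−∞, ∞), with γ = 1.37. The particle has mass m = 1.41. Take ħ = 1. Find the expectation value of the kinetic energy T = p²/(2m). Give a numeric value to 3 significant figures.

T = −(ħ²/2m) d²/dx², so ⟨T⟩ = −(ħ²/2m) ∫ Ψ*·Ψ'' dx / ∫|Ψ|² dx; with m = 1.41.
Expand each integrand as polynomial × e^(−2γx²) and use ∫x^(2j)·e^(−2γx²) dx = (2j−1)!!/(4γ)^j · √(π/(2γ)), odd powers → 0; here √(π/(2γ)) = 1.0708. Differentiate with the product rule, d/dx e^(−γx²) = −2γx·e^(−γx²).
State is unnormalized: ∫|Ψ|² dx = 0.75453, and ∫Ψ*·(−ħ²/2m · Ψ'') dx = 0.92746, so ⟨T⟩ = 0.92746 / 0.75453.
⟨T⟩ = 1.2292.

1.23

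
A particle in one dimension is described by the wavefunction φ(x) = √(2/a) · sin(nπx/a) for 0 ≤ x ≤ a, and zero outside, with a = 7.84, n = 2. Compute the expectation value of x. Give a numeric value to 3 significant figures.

⟨x⟩ = ∫ x·|φ|² dx (integrals over the domain).
With sin²θ = (1 − cos2θ)/2 on 0 ≤ x ≤ a: ∫sin²(nπx/a) dx = a/2, ∫x·sin²(nπx/a) dx = a²/4, ∫x²·sin²(nπx/a) dx = a³·(1/6 − 1/(4n²π²)); higher powers xᵏ the same way, integrating xᵏ·cos(2nπx/a) by parts.
⟨x⟩ = 3.9200.

3.92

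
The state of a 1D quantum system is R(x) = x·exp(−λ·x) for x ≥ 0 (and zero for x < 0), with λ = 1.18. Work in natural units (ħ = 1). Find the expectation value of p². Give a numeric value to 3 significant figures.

1.39

p² R = −ħ² d²R/dx²; ⟨p²⟩ = −ħ² ∫ R*·R'' dx / ∫|R|² dx.
Differentiate x·exp(−λ·x) with the product rule; every integrand then reduces to terms xʲ·e^(−2λx) on [0, ∞), with ∫₀^∞ xʲ·e^(−2λx) dx = j!/(2λ)^(j+1).
State is unnormalized: ∫|R|² dx = 0.15216, and ∫R*·(−ħ² R'') dx = 0.21186, so ⟨p²⟩ = 0.21186 / 0.15216.
⟨p²⟩ = 1.3924.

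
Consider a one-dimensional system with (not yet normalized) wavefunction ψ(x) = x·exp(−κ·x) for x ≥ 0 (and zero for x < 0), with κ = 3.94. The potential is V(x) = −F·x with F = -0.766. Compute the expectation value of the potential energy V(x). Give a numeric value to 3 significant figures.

⟨V⟩ = ∫ V(x)·|ψ|² dx / ∫|ψ|² dx.
Every integrand reduces to terms xʲ·e^(−2κx) on [0, ∞); use ∫₀^∞ xʲ·e^(−2κx) dx = j!/(2κ)^(j+1).
State is unnormalized: ∫|ψ|² dx = 0.0040874, and ∫ψ*·V(x)·ψ dx = 0.0011920, so ⟨V⟩ = 0.0011920 / 0.0040874.
⟨V⟩ = 0.29162.

0.292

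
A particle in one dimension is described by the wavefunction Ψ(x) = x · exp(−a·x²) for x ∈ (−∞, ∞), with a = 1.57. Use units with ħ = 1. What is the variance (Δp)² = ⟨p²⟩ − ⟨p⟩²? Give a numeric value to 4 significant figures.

Compute ⟨p⟩ and ⟨p²⟩ separately; (Δp)² = ⟨p²⟩ − ⟨p⟩².
Expand each integrand as polynomial × e^(−2ax²) and use ∫x^(2j)·e^(−2ax²) dx = (2j−1)!!/(4a)^j · √(π/(2a)), odd powers → 0; here √(π/(2a)) = 1.0003. Differentiate with the product rule, d/dx e^(−ax²) = −2ax·e^(−ax²).
Normalization: ∫|Ψ|² dx = 0.15928.
⟨p⟩ = 0.0000 and ⟨p²⟩ = 4.7100.
(Δp)² = 4.7100 − (0.0000)² = 4.7100.

4.710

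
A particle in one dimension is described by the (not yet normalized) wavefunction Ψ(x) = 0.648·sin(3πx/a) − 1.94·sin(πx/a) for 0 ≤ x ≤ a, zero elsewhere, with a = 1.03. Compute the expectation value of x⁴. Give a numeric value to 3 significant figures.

0.0952

⟨x⁴⟩ = ∫ x⁴·|Ψ|² dx / ∫|Ψ|² dx (integrals over the domain).
On 0 ≤ x ≤ a (j ≠ l): ∫sin²(jπx/a) dx = a/2, ∫sin(jπx/a)·sin(lπx/a) dx = 0; diagonal moments ∫x·sin²(jπx/a) dx = a²/4, ∫x²·sin²(jπx/a) dx = a³·(1/6 − 1/(4j²π²)); cross terms ∫x·sin(jπx/a)·sin(lπx/a) dx = 0 for j + l even and −4jla²/(π²(j² − l²)²) for j + l odd, ∫x²·sin(jπx/a)·sin(lπx/a) dx = (−1)^(j+l)·4jla³/(π²(j² − l²)²); higher powers the same way via product-to-sum and parts.
State is unnormalized: ∫|Ψ|² dx = 2.1545, and ∫Ψ*·x⁴·Ψ dx = 0.20514, so ⟨x⁴⟩ = 0.20514 / 2.1545.
⟨x⁴⟩ = 0.095215.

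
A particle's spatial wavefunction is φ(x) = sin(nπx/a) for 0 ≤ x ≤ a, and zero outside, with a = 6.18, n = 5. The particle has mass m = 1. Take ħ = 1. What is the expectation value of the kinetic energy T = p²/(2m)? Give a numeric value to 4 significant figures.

T = −(ħ²/2m) d²/dx², so ⟨T⟩ = −(ħ²/2m) ∫ φ*·φ'' dx / ∫|φ|² dx; with m = 1.
d/dx sin(nπx/a) = (nπ/a)·cos(nπx/a) and d²/dx² sin(nπx/a) = −(nπ/a)²·sin(nπx/a); on 0 ≤ x ≤ a, ∫sin²(nπx/a) dx = a/2 and ∫sin(nπx/a)·cos(nπx/a) dx = 0.
State is unnormalized: ∫|φ|² dx = 3.0900, and ∫φ*·(−ħ²/2m · φ'') dx = 9.9814, so ⟨T⟩ = 9.9814 / 3.0900.
⟨T⟩ = 3.2302.

3.230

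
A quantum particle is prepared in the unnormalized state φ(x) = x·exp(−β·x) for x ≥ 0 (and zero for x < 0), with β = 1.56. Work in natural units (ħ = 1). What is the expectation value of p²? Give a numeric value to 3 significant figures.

p² φ = −ħ² d²φ/dx²; ⟨p²⟩ = −ħ² ∫ φ*·φ'' dx / ∫|φ|² dx.
Differentiate x·exp(−β·x) with the product rule; every integrand then reduces to terms xʲ·e^(−2βx) on [0, ∞), with ∫₀^∞ xʲ·e^(−2βx) dx = j!/(2β)^(j+1).
State is unnormalized: ∫|φ|² dx = 0.065852, and ∫φ*·(−ħ² φ'') dx = 0.16026, so ⟨p²⟩ = 0.16026 / 0.065852.
⟨p²⟩ = 2.4336.

2.43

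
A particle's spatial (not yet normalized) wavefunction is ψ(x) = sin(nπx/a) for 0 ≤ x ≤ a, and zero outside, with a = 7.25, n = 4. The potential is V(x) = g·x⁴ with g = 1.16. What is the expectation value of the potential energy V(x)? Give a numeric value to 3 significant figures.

⟨V⟩ = ∫ V(x)·|ψ|² dx / ∫|ψ|² dx.
With sin²θ = (1 − cos2θ)/2 on 0 ≤ x ≤ a: ∫sin²(nπx/a) dx = a/2, ∫x·sin²(nπx/a) dx = a²/4, ∫x²·sin²(nπx/a) dx = a³·(1/6 − 1/(4n²π²)); higher powers xᵏ the same way, integrating xᵏ·cos(2nπx/a) by parts.
State is unnormalized: ∫|ψ|² dx = 3.6250, and ∫ψ*·V(x)·ψ dx = 2250.7, so ⟨V⟩ = 2250.7 / 3.6250.
⟨V⟩ = 620.87.

621.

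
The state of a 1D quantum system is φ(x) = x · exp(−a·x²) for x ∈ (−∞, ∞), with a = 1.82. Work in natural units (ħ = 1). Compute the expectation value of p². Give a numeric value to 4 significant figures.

5.460

p² φ = −ħ² d²φ/dx²; ⟨p²⟩ = −ħ² ∫ φ*·φ'' dx / ∫|φ|² dx.
Expand each integrand as polynomial × e^(−2ax²) and use ∫x^(2j)·e^(−2ax²) dx = (2j−1)!!/(4a)^j · √(π/(2a)), odd powers → 0; here √(π/(2a)) = 0.92902. Differentiate with the product rule, d/dx e^(−ax²) = −2ax·e^(−ax²).
State is unnormalized: ∫|φ|² dx = 0.12761, and ∫φ*·(−ħ² φ'') dx = 0.69676, so ⟨p²⟩ = 0.69676 / 0.12761.
⟨p²⟩ = 5.4600.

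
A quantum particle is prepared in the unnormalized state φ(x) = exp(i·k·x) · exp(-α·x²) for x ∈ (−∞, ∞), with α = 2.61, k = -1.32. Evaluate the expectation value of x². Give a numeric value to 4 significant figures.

0.09579

⟨x²⟩ = ∫ x²·|φ|² dx / ∫|φ|² dx (integrals over the domain).
Gaussian moments: ∫x^(2j)·e^(−2αx²) dx = (2j−1)!!/(4α)^j · √(π/(2α)), odd powers integrate to 0; here √(π/(2α)) = 0.77578.
State is unnormalized: ∫|φ|² dx = 0.77578, and ∫φ*·x²·φ dx = 0.074309, so ⟨x²⟩ = 0.074309 / 0.77578.
⟨x²⟩ = 0.095785.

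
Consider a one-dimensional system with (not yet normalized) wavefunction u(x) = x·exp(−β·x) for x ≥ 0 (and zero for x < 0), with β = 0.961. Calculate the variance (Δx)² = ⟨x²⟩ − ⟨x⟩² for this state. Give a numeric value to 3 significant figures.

Compute ⟨x⟩ and ⟨x²⟩ separately, then (Δx)² = ⟨x²⟩ − ⟨x⟩².
Every integrand reduces to terms xʲ·e^(−2βx) on [0, ∞); use ∫₀^∞ xʲ·e^(−2βx) dx = j!/(2β)^(j+1).
Normalization: ∫|u|² dx = 0.28169.
⟨x⟩ = 1.5609 and ⟨x²⟩ = 3.2484.
(Δx)² = 3.2484 − (1.5609)² = 0.81211.

0.812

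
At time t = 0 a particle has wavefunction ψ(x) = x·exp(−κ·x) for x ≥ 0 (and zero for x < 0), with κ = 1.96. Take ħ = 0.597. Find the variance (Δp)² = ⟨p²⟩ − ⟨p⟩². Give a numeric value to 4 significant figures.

Compute ⟨p⟩ and ⟨p²⟩ separately; (Δp)² = ⟨p²⟩ − ⟨p⟩².
Differentiate x·exp(−κ·x) with the product rule; every integrand then reduces to terms xʲ·e^(−2κx) on [0, ∞), with ∫₀^∞ xʲ·e^(−2κx) dx = j!/(2κ)^(j+1).
Normalization: ∫|ψ|² dx = 0.033203.
⟨p⟩ = 0.0000 and ⟨p²⟩ = 1.3692.
(Δp)² = 1.3692 − (0.0000)² = 1.3692.

1.369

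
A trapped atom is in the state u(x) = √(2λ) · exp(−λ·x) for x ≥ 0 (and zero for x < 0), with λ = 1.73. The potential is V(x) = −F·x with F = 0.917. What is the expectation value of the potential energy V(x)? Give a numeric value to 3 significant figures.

⟨V⟩ = ∫ V(x)·|u|² dx.
Every integrand reduces to terms xʲ·e^(−2λx) on [0, ∞); use ∫₀^∞ xʲ·e^(−2λx) dx = j!/(2λ)^(j+1).
⟨V⟩ = -0.26503.

-0.265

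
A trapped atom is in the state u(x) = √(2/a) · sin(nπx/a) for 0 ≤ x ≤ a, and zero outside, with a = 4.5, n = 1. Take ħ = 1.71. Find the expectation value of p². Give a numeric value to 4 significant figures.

p² u = −ħ² d²u/dx²; ⟨p²⟩ = −ħ² ∫ u*·u'' dx.
d/dx sin(nπx/a) = (nπ/a)·cos(nπx/a) and d²/dx² sin(nπx/a) = −(nπ/a)²·sin(nπx/a); on 0 ≤ x ≤ a, ∫sin²(nπx/a) dx = a/2 and ∫sin(nπx/a)·cos(nπx/a) dx = 0.
⟨p²⟩ = 1.4252.

1.425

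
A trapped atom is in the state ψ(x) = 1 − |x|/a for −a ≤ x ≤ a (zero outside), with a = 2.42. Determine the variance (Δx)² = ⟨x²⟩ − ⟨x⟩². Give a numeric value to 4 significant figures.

Compute ⟨x⟩ and ⟨x²⟩ separately, then (Δx)² = ⟨x²⟩ − ⟨x⟩².
ψ is even, so ∫ over [−a, a] = 2∫₀ᵃ with ψ = 1 − x/a there: ∫₀ᵃ (1 − x/a)² dx = a/3, ∫₀ᵃ x²(1 − x/a)² dx = a³/30, ∫₀ᵃ x⁴(1 − x/a)² dx = a⁵/105.
Normalization: ∫|ψ|² dx = 1.6133.
⟨x⟩ = 0.0000 and ⟨x²⟩ = 0.58564.
(Δx)² = 0.58564 − (0.0000)² = 0.58564.

0.5856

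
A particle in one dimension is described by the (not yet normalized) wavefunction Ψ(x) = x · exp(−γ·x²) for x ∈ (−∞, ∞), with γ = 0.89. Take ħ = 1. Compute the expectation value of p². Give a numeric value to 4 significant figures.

2.670

p² Ψ = −ħ² d²Ψ/dx²; ⟨p²⟩ = −ħ² ∫ Ψ*·Ψ'' dx / ∫|Ψ|² dx.
Expand each integrand as polynomial × e^(−2γx²) and use ∫x^(2j)·e^(−2γx²) dx = (2j−1)!!/(4γ)^j · √(π/(2γ)), odd powers → 0; here √(π/(2γ)) = 1.3285. Differentiate with the product rule, d/dx e^(−γx²) = −2γx·e^(−γx²).
State is unnormalized: ∫|Ψ|² dx = 0.37318, and ∫Ψ*·(−ħ² Ψ'') dx = 0.99638, so ⟨p²⟩ = 0.99638 / 0.37318.
⟨p²⟩ = 2.6700.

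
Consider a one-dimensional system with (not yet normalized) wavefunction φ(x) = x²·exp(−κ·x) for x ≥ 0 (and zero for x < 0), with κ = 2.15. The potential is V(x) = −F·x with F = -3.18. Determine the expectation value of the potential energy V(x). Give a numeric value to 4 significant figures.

3.698

⟨V⟩ = ∫ V(x)·|φ|² dx / ∫|φ|² dx.
Every integrand reduces to terms xʲ·e^(−2κx) on [0, ∞); use ∫₀^∞ xʲ·e^(−2κx) dx = j!/(2κ)^(j+1).
State is unnormalized: ∫|φ|² dx = 0.016326, and ∫φ*·V(x)·φ dx = 0.060367, so ⟨V⟩ = 0.060367 / 0.016326.
⟨V⟩ = 3.6977.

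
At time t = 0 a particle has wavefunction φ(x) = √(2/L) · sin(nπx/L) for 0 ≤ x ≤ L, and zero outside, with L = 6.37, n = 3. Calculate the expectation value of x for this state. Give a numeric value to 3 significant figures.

⟨x⟩ = ∫ x·|φ|² dx (integrals over the domain).
With sin²θ = (1 − cos2θ)/2 on 0 ≤ x ≤ L: ∫sin²(nπx/L) dx = L/2, ∫x·sin²(nπx/L) dx = L²/4, ∫x²·sin²(nπx/L) dx = L³·(1/6 − 1/(4n²π²)); higher powers xᵏ the same way, integrating xᵏ·cos(2nπx/L) by parts.
⟨x⟩ = 3.1850.

3.19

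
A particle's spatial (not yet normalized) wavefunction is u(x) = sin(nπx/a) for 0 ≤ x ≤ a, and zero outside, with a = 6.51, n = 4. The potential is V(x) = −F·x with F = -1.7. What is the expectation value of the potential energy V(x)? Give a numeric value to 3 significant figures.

5.53

⟨V⟩ = ∫ V(x)·|u|² dx / ∫|u|² dx.
With sin²θ = (1 − cos2θ)/2 on 0 ≤ x ≤ a: ∫sin²(nπx/a) dx = a/2, ∫x·sin²(nπx/a) dx = a²/4, ∫x²·sin²(nπx/a) dx = a³·(1/6 − 1/(4n²π²)); higher powers xᵏ the same way, integrating xᵏ·cos(2nπx/a) by parts.
State is unnormalized: ∫|u|² dx = 3.2550, and ∫u*·V(x)·u dx = 18.012, so ⟨V⟩ = 18.012 / 3.2550.
⟨V⟩ = 5.5335.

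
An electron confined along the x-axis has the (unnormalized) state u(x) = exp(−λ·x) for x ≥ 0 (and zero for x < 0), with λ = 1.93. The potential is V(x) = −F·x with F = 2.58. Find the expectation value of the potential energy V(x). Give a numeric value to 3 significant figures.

⟨V⟩ = ∫ V(x)·|u|² dx / ∫|u|² dx.
Every integrand reduces to terms xʲ·e^(−2λx) on [0, ∞); use ∫₀^∞ xʲ·e^(−2λx) dx = j!/(2λ)^(j+1).
State is unnormalized: ∫|u|² dx = 0.25907, and ∫u*·V(x)·u dx = -0.17316, so ⟨V⟩ = -0.17316 / 0.25907.
⟨V⟩ = -0.66839.

-0.668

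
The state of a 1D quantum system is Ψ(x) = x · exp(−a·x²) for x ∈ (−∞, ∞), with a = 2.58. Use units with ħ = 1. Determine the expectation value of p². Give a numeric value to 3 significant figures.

p² Ψ = −ħ² d²Ψ/dx²; ⟨p²⟩ = −ħ² ∫ Ψ*·Ψ'' dx / ∫|Ψ|² dx.
Expand each integrand as polynomial × e^(−2ax²) and use ∫x^(2j)·e^(−2ax²) dx = (2j−1)!!/(4a)^j · √(π/(2a)), odd powers → 0; here √(π/(2a)) = 0.78028. Differentiate with the product rule, d/dx e^(−ax²) = −2ax·e^(−ax²).
State is unnormalized: ∫|Ψ|² dx = 0.075608, and ∫Ψ*·(−ħ² Ψ'') dx = 0.58521, so ⟨p²⟩ = 0.58521 / 0.075608.
⟨p²⟩ = 7.7400.

7.74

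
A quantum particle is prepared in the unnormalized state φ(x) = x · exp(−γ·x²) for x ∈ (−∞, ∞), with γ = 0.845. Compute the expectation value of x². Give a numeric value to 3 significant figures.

⟨x²⟩ = ∫ x²·|φ|² dx / ∫|φ|² dx (integrals over the domain).
Expand each integrand as polynomial × e^(−2γx²) and use ∫x^(2j)·e^(−2γx²) dx = (2j−1)!!/(4γ)^j · √(π/(2γ)), odd powers → 0; here √(π/(2γ)) = 1.3634.
State is unnormalized: ∫|φ|² dx = 0.40338, and ∫φ*·x²·φ dx = 0.35803, so ⟨x²⟩ = 0.35803 / 0.40338.
⟨x²⟩ = 0.88757.

0.888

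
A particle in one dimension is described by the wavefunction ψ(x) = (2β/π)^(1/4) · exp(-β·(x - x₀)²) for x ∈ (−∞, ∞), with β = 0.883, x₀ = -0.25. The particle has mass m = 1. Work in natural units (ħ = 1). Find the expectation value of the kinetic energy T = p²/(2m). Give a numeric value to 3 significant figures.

0.442

T = −(ħ²/2m) d²/dx², so ⟨T⟩ = −(ħ²/2m) ∫ ψ*·ψ'' dx; with m = 1.
Gaussian moments (u = x − x₀): ∫u^(2j)·e^(−2βu²) du = (2j−1)!!/(4β)^j · √(π/(2β)), odd powers integrate to 0; here √(π/(2β)) = 1.3338. Derivatives: d/dx e^(−βu²) = −2βu·e^(−βu²), d²/dx² e^(−βu²) = (4β²u² − 2β)·e^(−βu²).
⟨T⟩ = 0.44150.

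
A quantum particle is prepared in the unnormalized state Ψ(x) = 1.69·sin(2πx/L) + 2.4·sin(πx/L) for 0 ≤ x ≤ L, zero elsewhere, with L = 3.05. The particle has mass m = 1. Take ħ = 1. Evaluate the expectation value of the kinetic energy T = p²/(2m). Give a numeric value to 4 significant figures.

1.058

T = −(ħ²/2m) d²/dx², so ⟨T⟩ = −(ħ²/2m) ∫ Ψ*·Ψ'' dx / ∫|Ψ|² dx; with m = 1.
d²/dx² sin(jπx/L) = −(jπ/L)²·sin(jπx/L); on 0 ≤ x ≤ L, ∫sin²(jπx/L) dx = L/2 and ∫sin(jπx/L)·sin(lπx/L) dx = 0 for j ≠ l, so only diagonal terms survive in ∫|Ψ|² and ∫Ψ·Ψ″; ∫Ψ·Ψ′ dx = [Ψ²/2] between the walls = 0.
State is unnormalized: ∫|Ψ|² dx = 13.140, and ∫Ψ*·(−ħ²/2m · Ψ'') dx = 13.902, so ⟨T⟩ = 13.902 / 13.140.
⟨T⟩ = 1.0580.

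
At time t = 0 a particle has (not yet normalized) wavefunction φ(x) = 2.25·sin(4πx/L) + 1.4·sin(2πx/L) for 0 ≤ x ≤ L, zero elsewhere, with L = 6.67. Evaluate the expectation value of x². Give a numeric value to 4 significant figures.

⟨x²⟩ = ∫ x²·|φ|² dx / ∫|φ|² dx (integrals over the domain).
On 0 ≤ x ≤ L (j ≠ l): ∫sin²(jπx/L) dx = L/2, ∫sin(jπx/L)·sin(lπx/L) dx = 0; diagonal moments ∫x·sin²(jπx/L) dx = L²/4, ∫x²·sin²(jπx/L) dx = L³·(1/6 − 1/(4j²π²)); cross terms ∫x·sin(jπx/L)·sin(lπx/L) dx = 0 for j + l even and −4jlL²/(π²(j² − l²)²) for j + l odd, ∫x²·sin(jπx/L)·sin(lπx/L) dx = (−1)^(j+l)·4jlL³/(π²(j² − l²)²); higher powers the same way via product-to-sum and parts.
State is unnormalized: ∫|φ|² dx = 23.420, and ∫φ*·x²·φ dx = 383.34, so ⟨x²⟩ = 383.34 / 23.420.
⟨x²⟩ = 16.368.

16.37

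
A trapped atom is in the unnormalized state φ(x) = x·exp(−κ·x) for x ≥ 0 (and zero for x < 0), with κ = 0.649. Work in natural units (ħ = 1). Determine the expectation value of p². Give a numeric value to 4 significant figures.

p² φ = −ħ² d²φ/dx²; ⟨p²⟩ = −ħ² ∫ φ*·φ'' dx / ∫|φ|² dx.
Differentiate x·exp(−κ·x) with the product rule; every integrand then reduces to terms xʲ·e^(−2κx) on [0, ∞), with ∫₀^∞ xʲ·e^(−2κx) dx = j!/(2κ)^(j+1).
State is unnormalized: ∫|φ|² dx = 0.91455, and ∫φ*·(−ħ² φ'') dx = 0.38521, so ⟨p²⟩ = 0.38521 / 0.91455.
⟨p²⟩ = 0.42120.

0.4212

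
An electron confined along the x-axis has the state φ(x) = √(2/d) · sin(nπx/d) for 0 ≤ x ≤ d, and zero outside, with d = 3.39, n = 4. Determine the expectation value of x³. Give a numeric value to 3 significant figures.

⟨x³⟩ = ∫ x³·|φ|² dx (integrals over the domain).
With sin²θ = (1 − cos2θ)/2 on 0 ≤ x ≤ d: ∫sin²(nπx/d) dx = d/2, ∫x·sin²(nπx/d) dx = d²/4, ∫x²·sin²(nπx/d) dx = d³·(1/6 − 1/(4n²π²)); higher powers xᵏ the same way, integrating xᵏ·cos(2nπx/d) by parts.
⟨x³⟩ = 9.5545.

9.55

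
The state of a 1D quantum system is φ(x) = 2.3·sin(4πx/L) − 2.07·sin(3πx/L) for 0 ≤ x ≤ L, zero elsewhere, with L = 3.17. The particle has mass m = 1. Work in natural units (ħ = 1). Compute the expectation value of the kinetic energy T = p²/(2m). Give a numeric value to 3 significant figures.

6.32

T = −(ħ²/2m) d²/dx², so ⟨T⟩ = −(ħ²/2m) ∫ φ*·φ'' dx / ∫|φ|² dx; with m = 1.
d²/dx² sin(jπx/L) = −(jπ/L)²·sin(jπx/L); on 0 ≤ x ≤ L, ∫sin²(jπx/L) dx = L/2 and ∫sin(jπx/L)·sin(lπx/L) dx = 0 for j ≠ l, so only diagonal terms survive in ∫|φ|² and ∫φ·φ″; ∫φ·φ′ dx = [φ²/2] between the walls = 0.
State is unnormalized: ∫|φ|² dx = 15.176, and ∫φ*·(−ħ²/2m · φ'') dx = 95.897, so ⟨T⟩ = 95.897 / 15.176.
⟨T⟩ = 6.3189.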